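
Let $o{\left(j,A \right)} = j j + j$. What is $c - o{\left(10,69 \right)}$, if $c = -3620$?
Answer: $-3730$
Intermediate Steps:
$o{\left(j,A \right)} = j + j^{2}$ ($o{\left(j,A \right)} = j^{2} + j = j + j^{2}$)
$c - o{\left(10,69 \right)} = -3620 - 10 \left(1 + 10\right) = -3620 - 10 \cdot 11 = -3620 - 110 = -3730$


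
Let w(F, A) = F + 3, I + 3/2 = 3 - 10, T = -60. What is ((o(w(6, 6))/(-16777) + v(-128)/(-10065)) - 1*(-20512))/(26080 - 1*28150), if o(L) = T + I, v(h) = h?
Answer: -301188653519/30394890900 ≈ -9.9092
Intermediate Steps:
I = -17/2 (I = -3/2 + (3 - 10) = -3/2 - 7 = -17/2 ≈ -8.5000)
w(F, A) = 3 + F
o(L) = -137/2 (o(L) = -60 - 17/2 = -137/2)
((o(w(6, 6))/(-16777) + v(-128)/(-10065)) - 1*(-20512))/(26080 - 1*28150) = ((-137/2/(-16777) - 128/(-10065)) - 1*(-20512))/(26080 - 1*28150) = ((-137/2*(-1/16777) - 128*(-1/10065)) + 20512)/(26080 - 28150) = ((137/33554 + 128/10065) + 20512)/(-2070) = (5673817/337721010 + 20512)*(-1/2070) = (6927339030937/337721010)*(-1/2070) = -301188653519/30394890900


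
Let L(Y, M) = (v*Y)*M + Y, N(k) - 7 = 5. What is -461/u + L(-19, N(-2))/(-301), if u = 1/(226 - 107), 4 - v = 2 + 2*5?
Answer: -16514364/301 ≈ -54865.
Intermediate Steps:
v = -8 (v = 4 - (2 + 2*5) = 4 - (2 + 10) = 4 - 1*12 = 4 - 12 = -8)
N(k) = 12 (N(k) = 7 + 5 = 12)
L(Y, M) = Y - 8*M*Y (L(Y, M) = (-8*Y)*M + Y = -8*M*Y + Y = Y - 8*M*Y)
u = 1/119 ≈ 0.0084034
-461/u + L(-19, N(-2))/(-301) = -461/1/119 - 19*(1 - 8*12)/(-301) = -461*119 - 19*(1 - 96)*(-1/301) = -54859 - 19*(-95)*(-1/301) = -54859 + 1805*(-1/301) = -54859 - 1805/301 = -16514364/301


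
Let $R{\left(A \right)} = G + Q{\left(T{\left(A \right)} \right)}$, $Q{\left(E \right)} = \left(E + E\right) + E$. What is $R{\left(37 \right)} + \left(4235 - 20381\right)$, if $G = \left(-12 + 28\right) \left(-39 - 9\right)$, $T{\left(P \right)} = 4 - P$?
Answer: $-17013$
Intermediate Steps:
$Q{\left(E \right)} = 3 E$ ($Q{\left(E \right)} = 2 E + E = 3 E$)
$G = -768$ ($G = 16 \left(-48\right) = -768$)
$R{\left(A \right)} = -756 - 3 A$ ($R{\left(A \right)} = -768 + 3 \left(4 - A\right) = -768 - \left(-12 + 3 A\right) = -756 - 3 A$)
$R{\left(37 \right)} + \left(4235 - 20381\right) = \left(-756 - 111\right) + \left(4235 - 20381\right) = \left(-756 - 111\right) - 16146 = -867 - 16146 = -17013$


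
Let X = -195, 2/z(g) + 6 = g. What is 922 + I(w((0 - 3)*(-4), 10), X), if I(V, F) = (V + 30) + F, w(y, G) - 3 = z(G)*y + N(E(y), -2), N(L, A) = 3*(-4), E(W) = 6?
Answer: 754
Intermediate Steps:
z(g) = 2/(-6 + g)
N(L, A) = -12
w(y, G) = -9 + 2*y/(-6 + G) (w(y, G) = 3 + ((2/(-6 + G))*y - 12) = 3 + (2*y/(-6 + G) - 12) = 3 + (-12 + 2*y/(-6 + G)) = -9 + 2*y/(-6 + G))
I(V, F) = 30 + F + V (I(V, F) = (30 + V) + F = 30 + F + V)
922 + I(w((0 - 3)*(-4), 10), X) = 922 + (30 - 195 + (54 - 9*10 + 2*((0 - 3)*(-4)))/(-6 + 10)) = 922 + (30 - 195 + (54 - 90 + 2*(-3*(-4)))/4) = 922 + (30 - 195 + (54 - 90 + 2*12)/4) = 922 + (30 - 195 + (54 - 90 + 24)/4) = 922 + (30 - 195 + (¼)*(-12)) = 922 + (30 - 195 - 3) = 922 - 168 = 754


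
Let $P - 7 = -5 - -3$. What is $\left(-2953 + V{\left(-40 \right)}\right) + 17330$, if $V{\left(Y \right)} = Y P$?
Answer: $14177$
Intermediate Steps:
$P = 5$ ($P = 7 - 2 = 5$)
$V{\left(Y \right)} = 5 Y$ ($V{\left(Y \right)} = Y 5 = 5 Y$)
$\left(-2953 + V{\left(-40 \right)}\right) + 17330 = \left(-2953 + 5 \left(-40\right)\right) + 17330 = \left(-2953 - 200\right) + 17330 = -3153 + 17330 = 14177$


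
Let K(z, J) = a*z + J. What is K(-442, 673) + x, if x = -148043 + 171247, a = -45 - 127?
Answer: 99901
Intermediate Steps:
a = -172
K(z, J) = J - 172*z (K(z, J) = -172*z + J = J - 172*z)
x = 23204
K(-442, 673) + x = (673 - 172*(-442)) + 23204 = (673 + 76024) + 23204 = 76697 + 23204 = 99901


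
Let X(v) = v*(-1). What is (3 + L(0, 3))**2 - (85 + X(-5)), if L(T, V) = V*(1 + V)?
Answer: 135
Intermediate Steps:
X(v) = -v
(3 + L(0, 3))**2 - (85 + X(-5)) = (3 + 3*(1 + 3))**2 - (85 - 1*(-5)) = (3 + 3*4)**2 - (85 + 5) = (3 + 12)**2 - 1*90 = 15**2 - 90 = 225 - 90 = 135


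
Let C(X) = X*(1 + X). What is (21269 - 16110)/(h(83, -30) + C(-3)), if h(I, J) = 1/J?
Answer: 154770/179 ≈ 864.64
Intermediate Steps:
(21269 - 16110)/(h(83, -30) + C(-3)) = (21269 - 16110)/(1/(-30) - 3*(1 - 3)) = 5159/(-1/30 - 3*(-2)) = 5159/(-1/30 + 6) = 5159/(179/30) = 5159*(30/179) = 154770/179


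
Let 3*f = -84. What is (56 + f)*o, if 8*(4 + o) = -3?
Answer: -245/2 ≈ -122.50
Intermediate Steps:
f = -28 (f = (⅓)*(-84) = -28)
o = -35/8 (o = -4 + (⅛)*(-3) = -4 - 3/8 = -35/8 ≈ -4.3750)
(56 + f)*o = (56 - 28)*(-35/8) = 28*(-35/8) = -245/2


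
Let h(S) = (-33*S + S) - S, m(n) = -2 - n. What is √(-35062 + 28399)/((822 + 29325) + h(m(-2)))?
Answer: I*√6663/30147 ≈ 0.0027076*I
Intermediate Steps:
h(S) = -33*S (h(S) = -32*S - S = -33*S)
√(-35062 + 28399)/((822 + 29325) + h(m(-2))) = √(-35062 + 28399)/((822 + 29325) - 33*(-2 - 1*(-2))) = √(-6663)/(30147 - 33*(-2 + 2)) = (I*√6663)/(30147 - 33*0) = (I*√6663)/(30147 + 0) = (I*√6663)/30147 = (I*√6663)*(1/30147) = I*√6663/30147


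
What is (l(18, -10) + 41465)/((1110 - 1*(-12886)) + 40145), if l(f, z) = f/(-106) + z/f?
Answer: 19778459/25825257 ≈ 0.76586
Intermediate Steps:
l(f, z) = -f/106 + z/f (l(f, z) = f*(-1/106) + z/f = -f/106 + z/f)
(l(18, -10) + 41465)/((1110 - 1*(-12886)) + 40145) = ((-1/106*18 - 10/18) + 41465)/((1110 - 1*(-12886)) + 40145) = ((-9/53 - 10*1/18) + 41465)/((1110 + 12886) + 40145) = ((-9/53 - 5/9) + 41465)/(13996 + 40145) = (-346/477 + 41465)/54141 = (19778459/477)*(1/54141) = 19778459/25825257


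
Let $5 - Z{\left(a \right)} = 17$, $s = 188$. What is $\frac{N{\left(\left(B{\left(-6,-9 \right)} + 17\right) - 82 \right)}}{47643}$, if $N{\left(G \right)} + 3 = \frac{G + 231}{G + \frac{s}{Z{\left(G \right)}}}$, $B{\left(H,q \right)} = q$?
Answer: $- \frac{426}{4271989} \approx -9.9719 \cdot 10^{-5}$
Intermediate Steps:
$Z{\left(a \right)} = -12$ ($Z{\left(a \right)} = 5 - 17 = -12$)
$N{\left(G \right)} = -3 + \frac{231 + G}{- \frac{47}{3} + G}$ ($N{\left(G \right)} = -3 + \frac{G + 231}{G + \frac{188}{-12}} = -3 + \frac{231 + G}{G + 188 \left(- \frac{1}{12}\right)} = -3 + \frac{231 + G}{G - \frac{47}{3}} = -3 + \frac{231 + G}{- \frac{47}{3} + G}$)
$\frac{N{\left(\left(B{\left(-6,-9 \right)} + 17\right) - 82 \right)}}{47643} = \frac{6 \frac{1}{47 - 3 \left(\left(-9 + 17\right) - 82\right)} \left(-139 + \left(\left(-9 + 17\right) - 82\right)\right)}{47643} = \frac{6 \left(-139 + \left(8 - 82\right)\right)}{47 - 3 \left(8 - 82\right)} \frac{1}{47643} = \frac{6 \left(-139 - 74\right)}{47 - -222} \cdot \frac{1}{47643} = 6 \frac{1}{47 + 222} \left(-213\right) \frac{1}{47643} = 6 \cdot \frac{1}{269} \left(-213\right) \frac{1}{47643} = \left(- \frac{1278}{269}\right) \frac{1}{47643} = - \frac{426}{4271989}$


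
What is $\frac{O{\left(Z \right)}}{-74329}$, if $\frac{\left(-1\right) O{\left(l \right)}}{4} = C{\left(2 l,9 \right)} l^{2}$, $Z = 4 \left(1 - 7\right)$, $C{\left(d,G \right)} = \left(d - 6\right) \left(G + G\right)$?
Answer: $- \frac{2239488}{74329} \approx -30.129$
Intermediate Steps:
$C{\left(d,G \right)} = 2 G \left(-6 + d\right)$ ($C{\left(d,G \right)} = \left(-6 + d\right) 2 G = 2 G \left(-6 + d\right)$)
$Z = -24$ ($Z = 4 \left(-6\right) = -24$)
$O{\left(l \right)} = - 4 l^{2} \left(-108 + 36 l\right)$ ($O{\left(l \right)} = - 4 \cdot 2 \cdot 9 \left(-6 + 2 l\right) l^{2} = - 4 \left(-108 + 36 l\right) l^{2} = - 4 l^{2} \left(-108 + 36 l\right)$)
$\frac{O{\left(Z \right)}}{-74329} = \frac{144 \left(-24\right)^{2} \left(3 - -24\right)}{-74329} = 144 \cdot 576 \left(3 + 24\right) \left(- \frac{1}{74329}\right) = 144 \cdot 576 \cdot 27 \left(- \frac{1}{74329}\right) = 2239488 \left(- \frac{1}{74329}\right) = - \frac{2239488}{74329}$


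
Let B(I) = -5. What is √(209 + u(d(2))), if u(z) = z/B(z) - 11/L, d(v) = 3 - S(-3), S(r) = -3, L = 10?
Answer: √20670/10 ≈ 14.377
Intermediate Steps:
d(v) = 6 (d(v) = 3 - 1*(-3) = 3 + 3 = 6)
u(z) = -11/10 - z/5 (u(z) = z/(-5) - 11/10 = z*(-⅕) - 11*⅒ = -z/5 - 11/10 = -11/10 - z/5)
√(209 + u(d(2))) = √(209 + (-11/10 - ⅕*6)) = √(209 + (-11/10 - 6/5)) = √(209 - 23/10) = √(2067/10) = √20670/10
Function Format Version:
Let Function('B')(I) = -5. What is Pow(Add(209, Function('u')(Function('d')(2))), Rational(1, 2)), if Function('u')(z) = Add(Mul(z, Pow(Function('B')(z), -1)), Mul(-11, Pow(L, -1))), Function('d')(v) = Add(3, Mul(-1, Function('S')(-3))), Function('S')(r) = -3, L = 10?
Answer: Mul(Rational(1, 10), Pow(20670, Rational(1, 2))) ≈ 14.377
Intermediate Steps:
Function('d')(v) = 6 (Function('d')(v) = Add(3, Mul(-1, -3)) = Add(3, 3) = 6)
Function('u')(z) = Add(Rational(-11, 10), Mul(Rational(-1, 5), z)) (Function('u')(z) = Add(Mul(z, Pow(-5, -1)), Mul(-11, Pow(10, -1))) = Add(Mul(z, Rational(-1, 5)), Mul(-11, Rational(1, 10))) = Add(Mul(Rational(-1, 5), z), Rational(-11, 10)) = Add(Rational(-11, 10), Mul(Rational(-1, 5), z)))
Pow(Add(209, Function('u')(Function('d')(2))), Rational(1, 2)) = Pow(Add(209, Add(Rational(-11, 10), Mul(Rational(-1, 5), 6))), Rational(1, 2)) = Pow(Add(209, Add(Rational(-11, 10), Rational(-6, 5))), Rational(1, 2)) = Pow(Add(209, Rational(-23, 10)), Rational(1, 2)) = Pow(Rational(2067, 10), Rational(1, 2)) = Mul(Rational(1, 10), Pow(20670, Rational(1, 2)))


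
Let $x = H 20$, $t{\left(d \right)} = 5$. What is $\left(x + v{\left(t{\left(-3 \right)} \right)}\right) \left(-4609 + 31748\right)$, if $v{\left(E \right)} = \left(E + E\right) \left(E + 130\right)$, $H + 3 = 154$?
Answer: $118597430$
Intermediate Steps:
$H = 151$ ($H = -3 + 154 = 151$)
$v{\left(E \right)} = 2 E \left(130 + E\right)$
$x = 3020$ ($x = 151 \cdot 20 = 3020$)
$\left(x + v{\left(t{\left(-3 \right)} \right)}\right) \left(-4609 + 31748\right) = \left(3020 + 2 \cdot 5 \left(130 + 5\right)\right) \left(-4609 + 31748\right) = \left(3020 + 2 \cdot 5 \cdot 135\right) 27139 = \left(3020 + 1350\right) 27139 = 4370 \cdot 27139 = 118597430$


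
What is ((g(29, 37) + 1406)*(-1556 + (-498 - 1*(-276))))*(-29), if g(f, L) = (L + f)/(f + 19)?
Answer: 290268279/4 ≈ 7.2567e+7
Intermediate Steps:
g(f, L) = (L + f)/(19 + f)
((g(29, 37) + 1406)*(-1556 + (-498 - 1*(-276))))*(-29) = (((37 + 29)/(19 + 29) + 1406)*(-1556 + (-498 - 1*(-276))))*(-29) = ((66/48 + 1406)*(-1556 + (-498 + 276)))*(-29) = (((1/48)*66 + 1406)*(-1556 - 222))*(-29) = ((11/8 + 1406)*(-1778))*(-29) = ((11259/8)*(-1778))*(-29) = -10009251/4*(-29) = 290268279/4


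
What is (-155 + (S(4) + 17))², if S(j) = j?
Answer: 17956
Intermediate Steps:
(-155 + (S(4) + 17))² = (-155 + (4 + 17))² = (-155 + 21)² = (-134)² = 17956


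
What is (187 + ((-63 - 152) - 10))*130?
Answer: -4940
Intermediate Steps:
(187 + ((-63 - 152) - 10))*130 = (187 + (-215 - 10))*130 = (187 - 225)*130 = -38*130 = -4940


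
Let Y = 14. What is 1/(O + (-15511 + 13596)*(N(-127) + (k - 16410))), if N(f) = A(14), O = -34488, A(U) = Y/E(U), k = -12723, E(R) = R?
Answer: 1/55753292 ≈ 1.7936e-8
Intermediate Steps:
A(U) = 14/U
N(f) = 1 (N(f) = 14/14 = 14*(1/14) = 1)
1/(O + (-15511 + 13596)*(N(-127) + (k - 16410))) = 1/(-34488 + (-15511 + 13596)*(1 + (-12723 - 16410))) = 1/(-34488 - 1915*(1 - 29133)) = 1/(-34488 - 1915*(-29132)) = 1/(-34488 + 55787780) = 1/55753292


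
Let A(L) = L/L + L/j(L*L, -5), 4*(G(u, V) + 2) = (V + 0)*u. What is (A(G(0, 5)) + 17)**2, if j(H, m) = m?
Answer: 8464/25 ≈ 338.56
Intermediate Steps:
G(u, V) = -2 + V*u/4 (G(u, V) = -2 + ((V + 0)*u)/4 = -2 + (V*u)/4 = -2 + V*u/4)
A(L) = 1 - L/5 (A(L) = L/L + L/(-5) = 1 + L*(-1/5) = 1 - L/5)
(A(G(0, 5)) + 17)**2 = ((1 - (-2 + (1/4)*5*0)/5) + 17)**2 = ((1 - (-2 + 0)/5) + 17)**2 = ((1 - 1/5*(-2)) + 17)**2 = ((1 + 2/5) + 17)**2 = (7/5 + 17)**2 = (92/5)**2 = 8464/25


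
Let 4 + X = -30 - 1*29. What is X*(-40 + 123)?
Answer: -5229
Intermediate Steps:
X = -63 (X = -4 + (-30 - 1*29) = -4 + (-30 - 29) = -4 - 59 = -63)
X*(-40 + 123) = -63*(-40 + 123) = -63*83 = -5229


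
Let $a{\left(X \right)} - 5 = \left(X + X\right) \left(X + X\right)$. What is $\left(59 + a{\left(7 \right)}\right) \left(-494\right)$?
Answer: $-128440$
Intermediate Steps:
$a{\left(X \right)} = 5 + 4 X^{2}$ ($a{\left(X \right)} = 5 + \left(X + X\right) \left(X + X\right) = 5 + 2 X 2 X = 5 + 4 X^{2}$)
$\left(59 + a{\left(7 \right)}\right) \left(-494\right) = \left(59 + \left(5 + 4 \cdot 7^{2}\right)\right) \left(-494\right) = \left(59 + \left(5 + 4 \cdot 49\right)\right) \left(-494\right) = \left(59 + \left(5 + 196\right)\right) \left(-494\right) = \left(59 + 201\right) \left(-494\right) = 260 \left(-494\right) = -128440$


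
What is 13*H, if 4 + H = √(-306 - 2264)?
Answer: -52 + 13*I*√2570 ≈ -52.0 + 659.04*I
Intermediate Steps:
H = -4 + I*√2570 (H = -4 + √(-306 - 2264) = -4 + √(-2570) = -4 + I*√2570 ≈ -4.0 + 50.695*I)
13*H = 13*(-4 + I*√2570) = -52 + 13*I*√2570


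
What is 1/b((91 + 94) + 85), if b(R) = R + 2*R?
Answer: 1/810 ≈ 0.0012346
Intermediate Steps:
b(R) = 3*R
1/b((91 + 94) + 85) = 1/(3*((91 + 94) + 85)) = 1/(3*(185 + 85)) = 1/(3*270) = 1/810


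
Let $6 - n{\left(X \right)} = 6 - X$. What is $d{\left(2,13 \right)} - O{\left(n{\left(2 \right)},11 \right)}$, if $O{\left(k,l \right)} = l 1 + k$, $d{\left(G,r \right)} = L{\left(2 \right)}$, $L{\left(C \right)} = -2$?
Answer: $-15$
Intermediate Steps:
$d{\left(G,r \right)} = -2$
$n{\left(X \right)} = X$ ($n{\left(X \right)} = 6 - \left(6 - X\right) = 6 + \left(-6 + X\right) = X$)
$O{\left(k,l \right)} = k + l$ ($O{\left(k,l \right)} = l + k = k + l$)
$d{\left(2,13 \right)} - O{\left(n{\left(2 \right)},11 \right)} = -2 - \left(2 + 11\right) = -2 - 13 = -15$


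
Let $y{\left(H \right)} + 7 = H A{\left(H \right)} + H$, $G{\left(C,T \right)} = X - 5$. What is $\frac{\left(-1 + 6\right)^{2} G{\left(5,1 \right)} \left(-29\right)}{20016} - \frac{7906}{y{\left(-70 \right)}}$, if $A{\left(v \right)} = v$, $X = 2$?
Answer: $- \frac{49252157}{32179056} \approx -1.5306$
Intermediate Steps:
$G{\left(C,T \right)} = -3$ ($G{\left(C,T \right)} = 2 - 5 = -3$)
$y{\left(H \right)} = -7 + H + H^{2}$ ($y{\left(H \right)} = -7 + \left(H H + H\right) = -7 + \left(H^{2} + H\right) = -7 + \left(H + H^{2}\right) = -7 + H + H^{2}$)
$\frac{\left(-1 + 6\right)^{2} G{\left(5,1 \right)} \left(-29\right)}{20016} - \frac{7906}{y{\left(-70 \right)}} = \frac{\left(-1 + 6\right)^{2} \left(-3\right) \left(-29\right)}{20016} - \frac{7906}{-7 - 70 + \left(-70\right)^{2}} = 5^{2} \left(-3\right) \left(-29\right) \frac{1}{20016} - \frac{7906}{-7 - 70 + 4900} = 25 \left(-3\right) \left(-29\right) \frac{1}{20016} - \frac{7906}{4823} = \left(-75\right) \left(-29\right) \frac{1}{20016} - \frac{7906}{4823} = 2175 \cdot \frac{1}{20016} - \frac{7906}{4823} = \frac{725}{6672} - \frac{7906}{4823} = - \frac{49252157}{32179056}$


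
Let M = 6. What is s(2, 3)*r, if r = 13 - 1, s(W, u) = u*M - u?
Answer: 180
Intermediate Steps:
s(W, u) = 5*u (s(W, u) = u*6 - u = 6*u - u = 5*u)
r = 12
s(2, 3)*r = (5*3)*12 = 15*12 = 180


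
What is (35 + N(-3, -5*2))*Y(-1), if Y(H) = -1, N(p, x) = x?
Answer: -25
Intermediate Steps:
(35 + N(-3, -5*2))*Y(-1) = (35 - 5*2)*(-1) = (35 - 10)*(-1) = 25*(-1) = -25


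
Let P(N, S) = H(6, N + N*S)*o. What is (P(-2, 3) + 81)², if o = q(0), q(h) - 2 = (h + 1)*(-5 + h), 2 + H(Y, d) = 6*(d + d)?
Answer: 140625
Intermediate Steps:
H(Y, d) = -2 + 12*d (H(Y, d) = -2 + 6*(d + d) = -2 + 6*(2*d) = -2 + 12*d)
q(h) = 2 + (1 + h)*(-5 + h) (q(h) = 2 + (h + 1)*(-5 + h) = 2 + (1 + h)*(-5 + h))
o = -3 (o = -3 + 0² - 4*0 = -3 + 0 + 0 = -3)
P(N, S) = 6 - 36*N - 36*N*S (P(N, S) = (-2 + 12*(N + N*S))*(-3) = (-2 + (12*N + 12*N*S))*(-3) = (-2 + 12*N + 12*N*S)*(-3) = 6 - 36*N - 36*N*S)
(P(-2, 3) + 81)² = ((6 - 36*(-2)*(1 + 3)) + 81)² = ((6 - 36*(-2)*4) + 81)² = ((6 + 288) + 81)² = (294 + 81)² = 375² = 140625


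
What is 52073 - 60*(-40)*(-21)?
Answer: 1673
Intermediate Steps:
52073 - 60*(-40)*(-21) = 52073 - (-2400)*(-21) = 52073 - 1*50400 = 52073 - 50400 = 1673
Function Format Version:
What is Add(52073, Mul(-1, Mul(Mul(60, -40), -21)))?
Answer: 1673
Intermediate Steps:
Add(52073, Mul(-1, Mul(Mul(60, -40), -21))) = Add(52073, Mul(-1, Mul(-2400, -21))) = Add(52073, Mul(-1, 50400)) = Add(52073, -50400) = 1673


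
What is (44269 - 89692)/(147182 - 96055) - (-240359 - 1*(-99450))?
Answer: 7204209020/51127 ≈ 1.4091e+5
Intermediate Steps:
(44269 - 89692)/(147182 - 96055) - (-240359 - 1*(-99450)) = -45423/51127 - (-240359 + 99450) = -45423*1/51127 - 1*(-140909) = -45423/51127 + 140909 = 7204209020/51127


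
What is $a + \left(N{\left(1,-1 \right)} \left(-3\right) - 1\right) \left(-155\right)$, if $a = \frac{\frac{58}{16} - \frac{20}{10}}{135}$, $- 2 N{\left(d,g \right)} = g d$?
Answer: $\frac{418513}{1080} \approx 387.51$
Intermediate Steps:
$N{\left(d,g \right)} = - \frac{d g}{2}$ ($N{\left(d,g \right)} = - \frac{g d}{2} = - \frac{d g}{2}$)
$a = \frac{13}{1080}$ ($a = \left(58 \cdot \frac{1}{16} - 2\right) \frac{1}{135} = \left(\frac{29}{8} - 2\right) \frac{1}{135} = \frac{13}{8} \cdot \frac{1}{135} = \frac{13}{1080} \approx 0.012037$)
$a + \left(N{\left(1,-1 \right)} \left(-3\right) - 1\right) \left(-155\right) = \frac{13}{1080} + \left(\left(- \frac{1}{2}\right) 1 \left(-1\right) \left(-3\right) - 1\right) \left(-155\right) = \frac{13}{1080} + \left(\frac{1}{2} \left(-3\right) - 1\right) \left(-155\right) = \frac{13}{1080} + \left(- \frac{3}{2} - 1\right) \left(-155\right) = \frac{13}{1080} - - \frac{775}{2} = \frac{13}{1080} + \frac{775}{2} = \frac{418513}{1080}$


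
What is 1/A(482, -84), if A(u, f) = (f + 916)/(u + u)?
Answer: 241/208 ≈ 1.1587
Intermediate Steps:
A(u, f) = (916 + f)/(2*u) (A(u, f) = (916 + f)/((2*u)) = (916 + f)*(1/(2*u)) = (916 + f)/(2*u))
1/A(482, -84) = 1/((½)*(916 - 84)/482) = 1/((½)*(1/482)*832) = 1/(208/241) = 241/208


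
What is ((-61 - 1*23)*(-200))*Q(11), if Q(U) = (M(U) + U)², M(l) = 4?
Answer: 3780000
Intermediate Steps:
Q(U) = (4 + U)²
((-61 - 1*23)*(-200))*Q(11) = ((-61 - 1*23)*(-200))*(4 + 11)² = ((-61 - 23)*(-200))*15² = -84*(-200)*225 = 16800*225 = 3780000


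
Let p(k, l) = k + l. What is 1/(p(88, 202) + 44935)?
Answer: 1/45225 ≈ 2.2112e-5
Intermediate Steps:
1/(p(88, 202) + 44935) = 1/((88 + 202) + 44935) = 1/(290 + 44935) = 1/45225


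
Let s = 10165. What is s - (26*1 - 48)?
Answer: 10187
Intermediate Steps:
s - (26*1 - 48) = 10165 - (26*1 - 48) = 10165 - (26 - 48) = 10165 - 1*(-22) = 10165 + 22 = 10187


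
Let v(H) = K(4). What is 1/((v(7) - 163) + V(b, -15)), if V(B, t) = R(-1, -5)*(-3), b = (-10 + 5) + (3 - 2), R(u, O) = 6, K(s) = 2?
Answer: -1/179 ≈ -0.0055866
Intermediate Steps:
b = -4 (b = -5 + 1 = -4)
v(H) = 2
V(B, t) = -18 (V(B, t) = 6*(-3) = -18)
1/((v(7) - 163) + V(b, -15)) = 1/((2 - 163) - 18) = 1/(-161 - 18) = 1/(-179) = -1/179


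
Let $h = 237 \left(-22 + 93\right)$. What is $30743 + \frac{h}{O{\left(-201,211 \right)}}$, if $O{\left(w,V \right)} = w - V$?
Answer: $\frac{12649289}{412} \approx 30702.0$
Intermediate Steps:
$h = 16827$ ($h = 237 \cdot 71 = 16827$)
$30743 + \frac{h}{O{\left(-201,211 \right)}} = 30743 + \frac{16827}{-201 - 211} = 30743 + \frac{16827}{-412} = 30743 + 16827 \left(- \frac{1}{412}\right) = 30743 - \frac{16827}{412} = \frac{12649289}{412}$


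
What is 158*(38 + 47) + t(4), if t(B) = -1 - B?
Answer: 13425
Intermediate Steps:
158*(38 + 47) + t(4) = 158*(38 + 47) + (-1 - 1*4) = 158*85 + (-1 - 4) = 13430 - 5 = 13425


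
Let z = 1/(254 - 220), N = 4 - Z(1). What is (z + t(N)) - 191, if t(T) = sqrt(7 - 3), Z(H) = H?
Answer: -6425/34 ≈ -188.97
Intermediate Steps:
N = 3 (N = 4 - 1*1 = 4 - 1 = 3)
t(T) = 2 (t(T) = sqrt(4) = 2)
z = 1/34 ≈ 0.029412
(z + t(N)) - 191 = (1/34 + 2) - 191 = 69/34 - 191 = -6425/34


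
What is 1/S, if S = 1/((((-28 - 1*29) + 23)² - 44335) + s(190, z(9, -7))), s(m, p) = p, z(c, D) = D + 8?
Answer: -43178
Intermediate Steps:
z(c, D) = 8 + D
S = -1/43178 (S = 1/((((-28 - 1*29) + 23)² - 44335) + (8 - 7)) = 1/((((-28 - 29) + 23)² - 44335) + 1) = 1/(((-57 + 23)² - 44335) + 1) = 1/(((-34)² - 44335) + 1) = 1/((1156 - 44335) + 1) = 1/(-43179 + 1) = 1/(-43178) = -1/43178 ≈ -2.3160e-5)
1/S = 1/(-1/43178) = -43178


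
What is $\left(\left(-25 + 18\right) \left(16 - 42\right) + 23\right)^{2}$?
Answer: $42025$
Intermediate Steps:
$\left(\left(-25 + 18\right) \left(16 - 42\right) + 23\right)^{2} = \left(\left(-7\right) \left(-26\right) + 23\right)^{2} = \left(182 + 23\right)^{2} = 205^{2} = 42025$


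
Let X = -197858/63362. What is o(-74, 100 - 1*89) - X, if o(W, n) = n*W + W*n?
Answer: -51477739/31681 ≈ -1624.9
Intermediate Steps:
X = -98929/31681 (X = -197858*1/63362 = -98929/31681 ≈ -3.1227)
o(W, n) = 2*W*n (o(W, n) = W*n + W*n = 2*W*n)
o(-74, 100 - 1*89) - X = 2*(-74)*(100 - 1*89) - 1*(-98929/31681) = 2*(-74)*(100 - 89) + 98929/31681 = 2*(-74)*11 + 98929/31681 = -1628 + 98929/31681 = -51477739/31681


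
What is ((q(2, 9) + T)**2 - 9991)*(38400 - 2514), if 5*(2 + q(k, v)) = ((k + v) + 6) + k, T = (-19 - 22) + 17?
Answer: -8521274244/25 ≈ -3.4085e+8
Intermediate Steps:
T = -24 (T = -41 + 17 = -24)
q(k, v) = -4/5 + v/5 + 2*k/5 (q(k, v) = -2 + (((k + v) + 6) + k)/5 = -2 + ((6 + k + v) + k)/5 = -2 + (6 + v + 2*k)/5 = -2 + (6/5 + v/5 + 2*k/5) = -4/5 + v/5 + 2*k/5)
((q(2, 9) + T)**2 - 9991)*(38400 - 2514) = (((-4/5 + (1/5)*9 + (2/5)*2) - 24)**2 - 9991)*(38400 - 2514) = (((-4/5 + 9/5 + 4/5) - 24)**2 - 9991)*35886 = ((9/5 - 24)**2 - 9991)*35886 = ((-111/5)**2 - 9991)*35886 = (12321/25 - 9991)*35886 = -237454/25*35886 = -8521274244/25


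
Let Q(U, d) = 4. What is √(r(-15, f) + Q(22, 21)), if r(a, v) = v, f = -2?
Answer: √2 ≈ 1.4142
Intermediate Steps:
√(r(-15, f) + Q(22, 21)) = √(-2 + 4) = √2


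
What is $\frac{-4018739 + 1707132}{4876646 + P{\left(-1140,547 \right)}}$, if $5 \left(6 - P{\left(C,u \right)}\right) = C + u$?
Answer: $- \frac{11558035}{24383853} \approx -0.474$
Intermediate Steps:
$P{\left(C,u \right)} = 6 - \frac{C}{5} - \frac{u}{5}$ ($P{\left(C,u \right)} = 6 - \frac{C + u}{5} = 6 - \left(\frac{C}{5} + \frac{u}{5}\right) = 6 - \frac{C}{5} - \frac{u}{5}$)
$\frac{-4018739 + 1707132}{4876646 + P{\left(-1140,547 \right)}} = \frac{-4018739 + 1707132}{4876646 - - \frac{623}{5}} = - \frac{2311607}{4876646 + \left(6 + 228 - \frac{547}{5}\right)} = - \frac{2311607}{4876646 + \frac{623}{5}} = - \frac{2311607}{\frac{24383853}{5}} = \left(-2311607\right) \frac{5}{24383853} = - \frac{11558035}{24383853}$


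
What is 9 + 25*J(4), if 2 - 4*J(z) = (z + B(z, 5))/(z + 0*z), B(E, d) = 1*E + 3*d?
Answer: -231/16 ≈ -14.438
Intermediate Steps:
B(E, d) = E + 3*d
J(z) = ½ - (15 + 2*z)/(4*z) (J(z) = ½ - (z + (z + 3*5))/(4*(z + 0*z)) = ½ - (z + (z + 15))/(4*(z + 0)) = ½ - (z + (15 + z))/(4*z) = ½ - (15 + 2*z)/(4*z))
9 + 25*J(4) = 9 + 25*(-15/4/4) = 9 + 25*(-15/4*¼) = 9 + 25*(-15/16) = 9 - 375/16 = -231/16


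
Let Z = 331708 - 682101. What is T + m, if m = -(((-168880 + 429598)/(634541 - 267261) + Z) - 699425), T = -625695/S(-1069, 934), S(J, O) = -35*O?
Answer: 90033846290327/85759880 ≈ 1.0498e+6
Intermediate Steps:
Z = -350393
T = 17877/934 (T = -625695/((-35*934)) = -625695/(-32690) = -625695*(-1/32690) = 17877/934 ≈ 19.140)
m = 192788447161/183640 (m = -(((-168880 + 429598)/(634541 - 267261) - 350393) - 699425) = -((260718/367280 - 350393) - 699425) = -((260718*(1/367280) - 350393) - 699425) = -((130359/183640 - 350393) - 699425) = -(-64346040161/183640 - 699425) = -1*(-192788447161/183640) = 192788447161/183640 ≈ 1.0498e+6)
T + m = 17877/934 + 192788447161/183640 = 90033846290327/85759880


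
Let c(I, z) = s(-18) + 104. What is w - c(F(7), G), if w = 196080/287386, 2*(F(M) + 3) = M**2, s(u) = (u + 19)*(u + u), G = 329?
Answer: -9673084/143693 ≈ -67.318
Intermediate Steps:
s(u) = 2*u*(19 + u) (s(u) = (19 + u)*(2*u) = 2*u*(19 + u))
F(M) = -3 + M**2/2
c(I, z) = 68 (c(I, z) = 2*(-18)*(19 - 18) + 104 = 2*(-18)*1 + 104 = -36 + 104 = 68)
w = 98040/143693 (w = 196080*(1/287386) = 98040/143693 ≈ 0.68229)
w - c(F(7), G) = 98040/143693 - 1*68 = 98040/143693 - 68 = -9673084/143693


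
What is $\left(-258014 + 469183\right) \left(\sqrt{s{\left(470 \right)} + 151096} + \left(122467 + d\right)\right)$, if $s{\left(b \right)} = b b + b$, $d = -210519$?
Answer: $-18593852788 + 211169 \sqrt{372466} \approx -1.8465 \cdot 10^{10}$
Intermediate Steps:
$s{\left(b \right)} = b + b^{2}$ ($s{\left(b \right)} = b^{2} + b = b + b^{2}$)
$\left(-258014 + 469183\right) \left(\sqrt{s{\left(470 \right)} + 151096} + \left(122467 + d\right)\right) = \left(-258014 + 469183\right) \left(\sqrt{470 \left(1 + 470\right) + 151096} + \left(122467 - 210519\right)\right) = 211169 \left(\sqrt{470 \cdot 471 + 151096} - 88052\right) = 211169 \left(\sqrt{221370 + 151096} - 88052\right) = 211169 \left(\sqrt{372466} - 88052\right) = 211169 \left(-88052 + \sqrt{372466}\right) = -18593852788 + 211169 \sqrt{372466}$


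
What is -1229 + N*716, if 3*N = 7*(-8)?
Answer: -43783/3 ≈ -14594.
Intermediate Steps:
N = -56/3 (N = (7*(-8))/3 = (1/3)*(-56) = -56/3 ≈ -18.667)
-1229 + N*716 = -1229 - 56/3*716 = -1229 - 40096/3 = -43783/3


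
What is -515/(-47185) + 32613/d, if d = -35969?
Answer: -304064074/339439453 ≈ -0.89578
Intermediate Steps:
-515/(-47185) + 32613/d = -515/(-47185) + 32613/(-35969) = -515*(-1/47185) + 32613*(-1/35969) = 103/9437 - 32613/35969 = -304064074/339439453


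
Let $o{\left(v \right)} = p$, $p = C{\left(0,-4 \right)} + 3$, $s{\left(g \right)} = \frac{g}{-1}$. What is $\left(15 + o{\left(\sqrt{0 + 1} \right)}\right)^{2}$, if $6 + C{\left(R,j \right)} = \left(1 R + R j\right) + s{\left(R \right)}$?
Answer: $144$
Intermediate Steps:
$s{\left(g \right)} = - g$ ($s{\left(g \right)} = g \left(-1\right) = - g$)
$C{\left(R,j \right)} = -6 + R j$ ($C{\left(R,j \right)} = -6 + \left(\left(1 R + R j\right) - R\right) = -6 + \left(\left(R + R j\right) - R\right) = -6 + R j$)
$p = -3$ ($p = \left(-6 + 0 \left(-4\right)\right) + 3 = \left(-6 + 0\right) + 3 = -6 + 3 = -3$)
$o{\left(v \right)} = -3$
$\left(15 + o{\left(\sqrt{0 + 1} \right)}\right)^{2} = \left(15 - 3\right)^{2} = 12^{2} = 144$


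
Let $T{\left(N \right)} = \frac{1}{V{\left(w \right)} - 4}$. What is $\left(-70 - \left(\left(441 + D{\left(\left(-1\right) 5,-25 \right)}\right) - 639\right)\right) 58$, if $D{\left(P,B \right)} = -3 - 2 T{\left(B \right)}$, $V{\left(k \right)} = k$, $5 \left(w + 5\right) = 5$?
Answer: $\frac{15167}{2} \approx 7583.5$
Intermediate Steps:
$w = -4$ ($w = -5 + \frac{1}{5} \cdot 5 = -5 + 1 = -4$)
$T{\left(N \right)} = - \frac{1}{8}$ ($T{\left(N \right)} = \frac{1}{-4 - 4} = \frac{1}{-8} = - \frac{1}{8}$)
$D{\left(P,B \right)} = - \frac{11}{4}$ ($D{\left(P,B \right)} = -3 - - \frac{1}{4} = -3 + \frac{1}{4} = - \frac{11}{4}$)
$\left(-70 - \left(\left(441 + D{\left(\left(-1\right) 5,-25 \right)}\right) - 639\right)\right) 58 = \left(-70 - \left(\left(441 - \frac{11}{4}\right) - 639\right)\right) 58 = \left(-70 - \left(\frac{1753}{4} - 639\right)\right) 58 = \left(-70 - - \frac{803}{4}\right) 58 = \left(-70 + \frac{803}{4}\right) 58 = \frac{523}{4} \cdot 58 = \frac{15167}{2}$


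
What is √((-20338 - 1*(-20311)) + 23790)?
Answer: 89*√3 ≈ 154.15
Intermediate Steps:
√((-20338 - 1*(-20311)) + 23790) = √((-20338 + 20311) + 23790) = √(-27 + 23790) = √23763 = 89*√3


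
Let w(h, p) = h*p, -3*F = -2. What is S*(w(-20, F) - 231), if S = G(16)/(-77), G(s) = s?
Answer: 11728/231 ≈ 50.771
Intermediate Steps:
F = ⅔ (F = -⅓*(-2) = ⅔ ≈ 0.66667)
S = -16/77 (S = 16/(-77) = 16*(-1/77) = -16/77 ≈ -0.20779)
S*(w(-20, F) - 231) = -16*(-20*⅔ - 231)/77 = -16*(-40/3 - 231)/77 = -16/77*(-733/3) = 11728/231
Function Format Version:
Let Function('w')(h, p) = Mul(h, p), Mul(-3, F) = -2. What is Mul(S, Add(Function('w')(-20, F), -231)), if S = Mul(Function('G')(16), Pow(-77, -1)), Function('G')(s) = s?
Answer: Rational(11728, 231) ≈ 50.771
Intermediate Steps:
F = Rational(2, 3) (F = Mul(Rational(-1, 3), -2) = Rational(2, 3) ≈ 0.66667)
S = Rational(-16, 77) (S = Mul(16, Pow(-77, -1)) = Mul(16, Rational(-1, 77)) = Rational(-16, 77) ≈ -0.20779)
Mul(S, Add(Function('w')(-20, F), -231)) = Mul(Rational(-16, 77), Add(Mul(-20, Rational(2, 3)), -231)) = Mul(Rational(-16, 77), Add(Rational(-40, 3), -231)) = Mul(Rational(-16, 77), Rational(-733, 3)) = Rational(11728, 231)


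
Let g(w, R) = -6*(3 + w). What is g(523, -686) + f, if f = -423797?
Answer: -426953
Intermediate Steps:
g(w, R) = -18 - 6*w
g(523, -686) + f = (-18 - 6*523) - 423797 = (-18 - 3138) - 423797 = -3156 - 423797 = -426953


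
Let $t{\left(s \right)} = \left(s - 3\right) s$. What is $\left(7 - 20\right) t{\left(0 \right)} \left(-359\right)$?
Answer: $0$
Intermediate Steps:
$t{\left(s \right)} = s \left(-3 + s\right)$ ($t{\left(s \right)} = \left(-3 + s\right) s = s \left(-3 + s\right)$)
$\left(7 - 20\right) t{\left(0 \right)} \left(-359\right) = \left(7 - 20\right) 0 \left(-3 + 0\right) \left(-359\right) = - 13 \cdot 0 \left(-3\right) \left(-359\right) = \left(-13\right) 0 \left(-359\right) = 0 \left(-359\right) = 0$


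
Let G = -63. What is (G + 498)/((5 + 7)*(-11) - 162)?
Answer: -145/98 ≈ -1.4796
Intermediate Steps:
(G + 498)/((5 + 7)*(-11) - 162) = (-63 + 498)/((5 + 7)*(-11) - 162) = 435/(12*(-11) - 162) = 435/(-132 - 162) = 435/(-294) = 435*(-1/294) = -145/98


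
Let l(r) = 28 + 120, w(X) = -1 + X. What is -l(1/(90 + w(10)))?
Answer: -148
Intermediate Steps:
l(r) = 148
-l(1/(90 + w(10))) = -1*148 = -148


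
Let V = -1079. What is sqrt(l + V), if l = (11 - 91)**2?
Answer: sqrt(5321) ≈ 72.945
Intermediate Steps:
l = 6400 (l = (-80)**2 = 6400)
sqrt(l + V) = sqrt(6400 - 1079) = sqrt(5321)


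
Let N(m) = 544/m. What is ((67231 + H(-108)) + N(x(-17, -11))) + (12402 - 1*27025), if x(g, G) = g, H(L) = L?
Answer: 52468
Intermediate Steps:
((67231 + H(-108)) + N(x(-17, -11))) + (12402 - 1*27025) = ((67231 - 108) + 544/(-17)) + (12402 - 1*27025) = (67123 + 544*(-1/17)) + (12402 - 27025) = (67123 - 32) - 14623 = 67091 - 14623 = 52468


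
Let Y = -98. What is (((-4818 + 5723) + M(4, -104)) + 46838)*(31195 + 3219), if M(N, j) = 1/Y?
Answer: 80508335291/49 ≈ 1.6430e+9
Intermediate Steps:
M(N, j) = -1/98 (M(N, j) = 1/(-98) = -1/98)
(((-4818 + 5723) + M(4, -104)) + 46838)*(31195 + 3219) = (((-4818 + 5723) - 1/98) + 46838)*(31195 + 3219) = ((905 - 1/98) + 46838)*34414 = (88689/98 + 46838)*34414 = (4678813/98)*34414 = 80508335291/49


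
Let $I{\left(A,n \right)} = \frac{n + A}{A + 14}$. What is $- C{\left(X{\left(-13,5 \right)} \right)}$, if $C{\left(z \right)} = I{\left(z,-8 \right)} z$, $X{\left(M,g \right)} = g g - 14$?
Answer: $- \frac{33}{25} \approx -1.32$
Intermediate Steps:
$X{\left(M,g \right)} = -14 + g^{2}$ ($X{\left(M,g \right)} = g^{2} - 14 = -14 + g^{2}$)
$I{\left(A,n \right)} = \frac{A + n}{14 + A}$
$C{\left(z \right)} = \frac{z \left(-8 + z\right)}{14 + z}$ ($C{\left(z \right)} = \frac{z - 8}{14 + z} z = \frac{-8 + z}{14 + z} z = \frac{z \left(-8 + z\right)}{14 + z}$)
$- C{\left(X{\left(-13,5 \right)} \right)} = - \frac{\left(-14 + 5^{2}\right) \left(-8 - \left(14 - 5^{2}\right)\right)}{14 - \left(14 - 5^{2}\right)} = - \frac{\left(-14 + 25\right) \left(-8 + \left(-14 + 25\right)\right)}{14 + \left(-14 + 25\right)} = - \frac{11 \left(-8 + 11\right)}{14 + 11} = - \frac{11 \cdot 3}{25} = \left(-1\right) \frac{33}{25} = - \frac{33}{25}$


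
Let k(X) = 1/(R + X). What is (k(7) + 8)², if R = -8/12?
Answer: 24025/361 ≈ 66.551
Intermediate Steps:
R = -⅔ (R = -8*1/12 = -⅔ ≈ -0.66667)
k(X) = 1/(-⅔ + X)
(k(7) + 8)² = (3/(-2 + 3*7) + 8)² = (3/(-2 + 21) + 8)² = (3/19 + 8)² = (155/19)² = 24025/361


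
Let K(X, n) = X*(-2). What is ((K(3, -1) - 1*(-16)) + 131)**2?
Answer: 19881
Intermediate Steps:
K(X, n) = -2*X
((K(3, -1) - 1*(-16)) + 131)**2 = ((-2*3 - 1*(-16)) + 131)**2 = ((-6 + 16) + 131)**2 = (10 + 131)**2 = 141**2 = 19881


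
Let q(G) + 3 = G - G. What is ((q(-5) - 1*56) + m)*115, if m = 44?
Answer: -1725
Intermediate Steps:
q(G) = -3 (q(G) = -3 + (G - G) = -3 + 0 = -3)
((q(-5) - 1*56) + m)*115 = ((-3 - 1*56) + 44)*115 = ((-3 - 56) + 44)*115 = (-59 + 44)*115 = -15*115 = -1725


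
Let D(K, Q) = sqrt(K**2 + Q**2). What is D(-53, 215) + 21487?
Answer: 21487 + sqrt(49034) ≈ 21708.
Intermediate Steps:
D(-53, 215) + 21487 = sqrt((-53)**2 + 215**2) + 21487 = sqrt(2809 + 46225) + 21487 = sqrt(49034) + 21487 = 21487 + sqrt(49034)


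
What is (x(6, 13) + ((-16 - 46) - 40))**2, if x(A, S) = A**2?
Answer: 4356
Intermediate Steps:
(x(6, 13) + ((-16 - 46) - 40))**2 = (6**2 + ((-16 - 46) - 40))**2 = (36 + (-62 - 40))**2 = (36 - 102)**2 = (-66)**2 = 4356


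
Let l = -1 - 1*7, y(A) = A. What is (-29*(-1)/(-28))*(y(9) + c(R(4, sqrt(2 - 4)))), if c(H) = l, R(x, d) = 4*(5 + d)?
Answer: -29/28 ≈ -1.0357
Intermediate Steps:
R(x, d) = 20 + 4*d
l = -8 (l = -1 - 7 = -8)
c(H) = -8
(-29*(-1)/(-28))*(y(9) + c(R(4, sqrt(2 - 4)))) = (-29*(-1)/(-28))*(9 - 8) = (29*(-1/28))*1 = -29/28*1 = -29/28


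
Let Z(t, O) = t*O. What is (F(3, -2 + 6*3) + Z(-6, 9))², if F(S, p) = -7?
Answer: 3721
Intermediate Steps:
Z(t, O) = O*t
(F(3, -2 + 6*3) + Z(-6, 9))² = (-7 + 9*(-6))² = (-7 - 54)² = (-61)² = 3721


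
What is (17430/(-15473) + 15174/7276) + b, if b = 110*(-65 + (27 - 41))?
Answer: -489112842749/56290774 ≈ -8689.0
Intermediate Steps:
b = -8690 (b = 110*(-65 - 14) = 110*(-79) = -8690)
(17430/(-15473) + 15174/7276) + b = (17430/(-15473) + 15174/7276) - 8690 = (17430*(-1/15473) + 15174*(1/7276)) - 8690 = (-17430/15473 + 7587/3638) - 8690 = 53983311/56290774 - 8690 = -489112842749/56290774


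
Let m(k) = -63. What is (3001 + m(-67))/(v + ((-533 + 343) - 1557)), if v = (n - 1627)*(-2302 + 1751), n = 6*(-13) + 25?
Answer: 2938/923933 ≈ 0.0031799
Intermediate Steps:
n = -53 (n = -78 + 25 = -53)
v = 925680 (v = (-53 - 1627)*(-2302 + 1751) = -1680*(-551) = 925680)
(3001 + m(-67))/(v + ((-533 + 343) - 1557)) = (3001 - 63)/(925680 + ((-533 + 343) - 1557)) = 2938/(925680 + (-190 - 1557)) = 2938/(925680 - 1747) = 2938/923933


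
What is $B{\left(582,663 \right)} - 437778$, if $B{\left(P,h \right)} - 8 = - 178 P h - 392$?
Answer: $-69122310$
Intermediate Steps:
$B{\left(P,h \right)} = -384 - 178 P h$ ($B{\left(P,h \right)} = 8 + \left(- 178 P h - 392\right) = 8 - \left(392 + 178 P h\right) = -384 - 178 P h$)
$B{\left(582,663 \right)} - 437778 = \left(-384 - 103596 \cdot 663\right) - 437778 = \left(-384 - 68684148\right) - 437778 = -68684532 - 437778 = -69122310$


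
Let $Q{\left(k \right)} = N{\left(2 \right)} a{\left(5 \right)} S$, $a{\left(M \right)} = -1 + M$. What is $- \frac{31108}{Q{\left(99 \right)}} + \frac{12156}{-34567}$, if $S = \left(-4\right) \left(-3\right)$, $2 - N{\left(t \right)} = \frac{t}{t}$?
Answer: $- \frac{268973431}{414804} \approx -648.43$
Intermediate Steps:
$N{\left(t \right)} = 1$ ($N{\left(t \right)} = 2 - \frac{t}{t} = 2 - 1 = 1$)
$S = 12$
$Q{\left(k \right)} = 48$ ($Q{\left(k \right)} = 1 \left(-1 + 5\right) 12 = 1 \cdot 4 \cdot 12 = 4 \cdot 12 = 48$)
$- \frac{31108}{Q{\left(99 \right)}} + \frac{12156}{-34567} = - \frac{31108}{48} + \frac{12156}{-34567} = \left(-31108\right) \frac{1}{48} + 12156 \left(- \frac{1}{34567}\right) = - \frac{7777}{12} - \frac{12156}{34567} = - \frac{268973431}{414804}$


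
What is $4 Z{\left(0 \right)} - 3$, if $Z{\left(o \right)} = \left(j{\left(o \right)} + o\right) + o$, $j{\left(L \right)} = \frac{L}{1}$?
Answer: $-3$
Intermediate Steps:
$j{\left(L \right)} = L$ ($j{\left(L \right)} = L 1 = L$)
$Z{\left(o \right)} = 3 o$ ($Z{\left(o \right)} = \left(o + o\right) + o = 2 o + o = 3 o$)
$4 Z{\left(0 \right)} - 3 = 4 \cdot 3 \cdot 0 - 3 = 4 \cdot 0 - 3 = 0 - 3 = -3$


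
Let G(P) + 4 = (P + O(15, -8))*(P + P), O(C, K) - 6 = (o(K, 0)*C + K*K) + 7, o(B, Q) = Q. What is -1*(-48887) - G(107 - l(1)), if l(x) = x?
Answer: 10095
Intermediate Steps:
O(C, K) = 13 + K**2 (O(C, K) = 6 + ((0*C + K*K) + 7) = 6 + ((0 + K**2) + 7) = 6 + (K**2 + 7) = 6 + (7 + K**2) = 13 + K**2)
G(P) = -4 + 2*P*(77 + P) (G(P) = -4 + (P + (13 + (-8)**2))*(P + P) = -4 + (P + (13 + 64))*(2*P) = -4 + (P + 77)*(2*P) = -4 + (77 + P)*(2*P) = -4 + 2*P*(77 + P))
-1*(-48887) - G(107 - l(1)) = -1*(-48887) - (-4 + 2*(107 - 1*1)**2 + 154*(107 - 1*1)) = 48887 - (-4 + 2*(107 - 1)**2 + 154*(107 - 1)) = 48887 - (-4 + 2*106**2 + 154*106) = 48887 - (-4 + 2*11236 + 16324) = 48887 - (-4 + 22472 + 16324) = 48887 - 1*38792 = 48887 - 38792 = 10095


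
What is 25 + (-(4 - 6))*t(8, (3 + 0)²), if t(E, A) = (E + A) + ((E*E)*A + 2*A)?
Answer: 1247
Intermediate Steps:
t(E, A) = E + 3*A + A*E² (t(E, A) = (A + E) + (E²*A + 2*A) = (A + E) + (A*E² + 2*A) = (A + E) + (2*A + A*E²) = E + 3*A + A*E²)
25 + (-(4 - 6))*t(8, (3 + 0)²) = 25 + (-(4 - 6))*(8 + 3*(3 + 0)² + (3 + 0)²*8²) = 25 + (-1*(-2))*(8 + 3*3² + 3²*64) = 25 + 2*(8 + 3*9 + 9*64) = 25 + 2*(8 + 27 + 576) = 25 + 2*611 = 25 + 1222 = 1247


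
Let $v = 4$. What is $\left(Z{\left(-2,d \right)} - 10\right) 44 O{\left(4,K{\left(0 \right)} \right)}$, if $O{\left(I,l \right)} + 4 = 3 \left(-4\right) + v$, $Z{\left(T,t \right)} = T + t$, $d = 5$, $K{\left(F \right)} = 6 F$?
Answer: $3696$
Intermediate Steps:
$O{\left(I,l \right)} = -12$ ($O{\left(I,l \right)} = -4 + \left(3 \left(-4\right) + 4\right) = -4 + \left(-12 + 4\right) = -4 - 8 = -12$)
$\left(Z{\left(-2,d \right)} - 10\right) 44 O{\left(4,K{\left(0 \right)} \right)} = \left(\left(-2 + 5\right) - 10\right) 44 \left(-12\right) = \left(3 - 10\right) 44 \left(-12\right) = \left(-7\right) 44 \left(-12\right) = \left(-308\right) \left(-12\right) = 3696$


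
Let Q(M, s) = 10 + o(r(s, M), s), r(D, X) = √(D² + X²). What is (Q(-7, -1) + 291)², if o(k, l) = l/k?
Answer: (3010 - √2)²/100 ≈ 90516.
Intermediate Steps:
Q(M, s) = 10 + s/√(M² + s²) (Q(M, s) = 10 + s/(√(s² + M²)) = 10 + s/(√(M² + s²)) = 10 + s/√(M² + s²))
(Q(-7, -1) + 291)² = ((10 - 1/√((-7)² + (-1)²)) + 291)² = ((10 - 1/√(49 + 1)) + 291)² = ((10 - 1/√50) + 291)² = ((10 - √2/10) + 291)² = (301 - √2/10)²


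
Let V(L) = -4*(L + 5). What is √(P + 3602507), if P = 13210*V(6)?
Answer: √3021267 ≈ 1738.2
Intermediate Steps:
V(L) = -20 - 4*L (V(L) = -4*(5 + L) = -20 - 4*L)
P = -581240 (P = 13210*(-20 - 4*6) = 13210*(-20 - 24) = 13210*(-44) = -581240)
√(P + 3602507) = √(-581240 + 3602507) = √3021267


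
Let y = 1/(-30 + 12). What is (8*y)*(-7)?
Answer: 28/9 ≈ 3.1111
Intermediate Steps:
y = -1/18 (y = 1/(-18) = -1/18 ≈ -0.055556)
(8*y)*(-7) = (8*(-1/18))*(-7) = -4/9*(-7) = 28/9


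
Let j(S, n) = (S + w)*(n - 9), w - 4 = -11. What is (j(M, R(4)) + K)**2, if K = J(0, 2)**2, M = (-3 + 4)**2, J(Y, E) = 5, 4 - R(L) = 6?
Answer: 8281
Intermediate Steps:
w = -7 (w = 4 - 11 = -7)
R(L) = -2 (R(L) = 4 - 1*6 = 4 - 6 = -2)
M = 1 (M = 1**2 = 1)
K = 25 (K = 5**2 = 25)
j(S, n) = (-9 + n)*(-7 + S) (j(S, n) = (S - 7)*(n - 9) = (-7 + S)*(-9 + n) = (-9 + n)*(-7 + S))
(j(M, R(4)) + K)**2 = ((63 - 9*1 - 7*(-2) + 1*(-2)) + 25)**2 = ((63 - 9 + 14 - 2) + 25)**2 = (66 + 25)**2 = 91**2 = 8281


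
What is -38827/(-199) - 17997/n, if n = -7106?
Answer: 279486065/1414094 ≈ 197.64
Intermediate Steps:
-38827/(-199) - 17997/n = -38827/(-199) - 17997/(-7106) = -38827*(-1/199) - 17997*(-1/7106) = 38827/199 + 17997/7106 = 279486065/1414094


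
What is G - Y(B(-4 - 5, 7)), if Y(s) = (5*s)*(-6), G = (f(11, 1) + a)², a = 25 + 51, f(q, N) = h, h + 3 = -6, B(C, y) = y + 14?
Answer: 5119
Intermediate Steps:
B(C, y) = 14 + y
h = -9 (h = -3 - 6 = -9)
f(q, N) = -9
a = 76
G = 4489 (G = (-9 + 76)² = 67² = 4489)
Y(s) = -30*s
G - Y(B(-4 - 5, 7)) = 4489 - (-30)*(14 + 7) = 4489 - (-30)*21 = 4489 - 1*(-630) = 4489 + 630 = 5119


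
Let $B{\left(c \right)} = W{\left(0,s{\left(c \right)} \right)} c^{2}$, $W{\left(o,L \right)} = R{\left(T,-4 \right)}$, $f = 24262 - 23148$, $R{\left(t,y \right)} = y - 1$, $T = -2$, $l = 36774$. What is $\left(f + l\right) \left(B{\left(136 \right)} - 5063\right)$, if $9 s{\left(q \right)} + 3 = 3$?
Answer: $-3695709184$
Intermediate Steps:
$s{\left(q \right)} = 0$ ($s{\left(q \right)} = - \frac{1}{3} + \frac{1}{9} \cdot 3 = - \frac{1}{3} + \frac{1}{3} = 0$)
$R{\left(t,y \right)} = -1 + y$
$f = 1114$
$W{\left(o,L \right)} = -5$ ($W{\left(o,L \right)} = -1 - 4 = -5$)
$B{\left(c \right)} = - 5 c^{2}$
$\left(f + l\right) \left(B{\left(136 \right)} - 5063\right) = \left(1114 + 36774\right) \left(- 5 \cdot 136^{2} - 5063\right) = 37888 \left(\left(-5\right) 18496 - 5063\right) = 37888 \left(-92480 - 5063\right) = 37888 \left(-97543\right) = -3695709184$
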